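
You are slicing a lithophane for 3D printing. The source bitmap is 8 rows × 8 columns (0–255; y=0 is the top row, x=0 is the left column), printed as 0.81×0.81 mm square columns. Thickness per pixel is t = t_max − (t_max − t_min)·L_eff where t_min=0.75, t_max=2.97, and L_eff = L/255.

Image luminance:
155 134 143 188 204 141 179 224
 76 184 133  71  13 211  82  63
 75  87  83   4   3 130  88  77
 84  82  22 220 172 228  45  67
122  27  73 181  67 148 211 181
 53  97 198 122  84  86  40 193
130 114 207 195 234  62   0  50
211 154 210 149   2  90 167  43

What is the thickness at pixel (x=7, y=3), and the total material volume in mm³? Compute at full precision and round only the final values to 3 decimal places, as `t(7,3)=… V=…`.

span = t_max - t_min = 2.97 - 0.75 = 2.220
L(7,3) = 67, L_eff = 67/255 = 0.262745
t(7,3) = 2.97 - 2.220·0.262745 = 2.387
Σt over all 8·8 pixels = 527787/4250 ≈ 124.1851765
V = pitch²·Σt = 0.81²·527787/4250 = 81.478

t(7,3)=2.387 V=81.478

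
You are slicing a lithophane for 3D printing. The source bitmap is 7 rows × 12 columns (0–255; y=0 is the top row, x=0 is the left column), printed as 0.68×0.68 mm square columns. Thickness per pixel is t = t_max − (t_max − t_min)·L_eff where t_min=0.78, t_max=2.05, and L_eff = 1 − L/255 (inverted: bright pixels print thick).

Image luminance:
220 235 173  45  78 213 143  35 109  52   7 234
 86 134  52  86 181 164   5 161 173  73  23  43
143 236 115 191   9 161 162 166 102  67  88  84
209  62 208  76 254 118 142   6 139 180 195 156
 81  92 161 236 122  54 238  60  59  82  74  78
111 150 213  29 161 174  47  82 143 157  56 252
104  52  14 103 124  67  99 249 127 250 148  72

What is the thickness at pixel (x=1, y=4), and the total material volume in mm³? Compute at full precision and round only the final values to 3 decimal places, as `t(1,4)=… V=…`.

span = t_max - t_min = 2.05 - 0.78 = 1.270
L(1,4) = 92, L_eff = 1 - 92/255 = 0.639216 (inverted)
t(1,4) = 2.05 - 1.270·0.639216 = 1.238
Σt over all 7·12 pixels = 596153/5100 ≈ 116.8927451
V = pitch²·Σt = 0.68²·596153/5100 = 54.051

t(1,4)=1.238 V=54.051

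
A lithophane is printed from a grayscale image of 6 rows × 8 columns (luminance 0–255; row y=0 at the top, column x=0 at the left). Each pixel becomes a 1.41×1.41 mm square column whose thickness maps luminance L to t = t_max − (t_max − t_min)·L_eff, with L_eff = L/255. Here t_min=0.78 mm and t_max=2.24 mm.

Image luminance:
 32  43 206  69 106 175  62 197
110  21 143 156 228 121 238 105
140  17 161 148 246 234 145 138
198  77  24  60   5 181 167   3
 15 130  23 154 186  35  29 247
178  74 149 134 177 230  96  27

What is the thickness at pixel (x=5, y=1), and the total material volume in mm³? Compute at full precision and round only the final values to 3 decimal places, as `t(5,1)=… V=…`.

t(5,1)=1.547 V=147.285

span = t_max - t_min = 2.24 - 0.78 = 1.460
L(5,1) = 121, L_eff = 121/255 = 0.474510
t(5,1) = 2.24 - 1.460·0.474510 = 1.547
Σt over all 6·8 pixels = 94456/1275 ≈ 74.0831373
V = pitch²·Σt = 1.41²·94456/1275 = 147.285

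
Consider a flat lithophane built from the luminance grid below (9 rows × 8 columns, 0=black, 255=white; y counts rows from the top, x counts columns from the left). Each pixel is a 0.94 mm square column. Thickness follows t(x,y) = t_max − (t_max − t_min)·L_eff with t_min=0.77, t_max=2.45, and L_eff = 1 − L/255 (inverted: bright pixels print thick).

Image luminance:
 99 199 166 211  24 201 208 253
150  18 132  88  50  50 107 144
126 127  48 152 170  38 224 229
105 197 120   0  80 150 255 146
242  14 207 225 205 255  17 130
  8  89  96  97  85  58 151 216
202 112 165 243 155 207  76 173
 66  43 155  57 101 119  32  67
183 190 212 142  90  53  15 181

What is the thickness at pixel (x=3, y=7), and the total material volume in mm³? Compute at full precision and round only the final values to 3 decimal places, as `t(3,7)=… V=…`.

span = t_max - t_min = 2.45 - 0.77 = 1.680
L(3,7) = 57, L_eff = 1 - 57/255 = 0.776471 (inverted)
t(3,7) = 2.45 - 1.680·0.776471 = 1.146
Σt over all 9·8 pixels = 117.376
V = pitch²·Σt = 0.94²·117.376 = 103.713

t(3,7)=1.146 V=103.713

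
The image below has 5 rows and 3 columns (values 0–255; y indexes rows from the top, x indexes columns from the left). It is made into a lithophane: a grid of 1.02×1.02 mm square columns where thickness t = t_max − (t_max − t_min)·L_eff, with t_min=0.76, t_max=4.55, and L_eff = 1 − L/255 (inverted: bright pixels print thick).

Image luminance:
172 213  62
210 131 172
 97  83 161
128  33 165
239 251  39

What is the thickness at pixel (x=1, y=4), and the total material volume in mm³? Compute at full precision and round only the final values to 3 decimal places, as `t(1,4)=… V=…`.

t(1,4)=4.491 V=45.199

span = t_max - t_min = 4.55 - 0.76 = 3.790
L(1,4) = 251, L_eff = 1 - 251/255 = 0.015686 (inverted)
t(1,4) = 4.55 - 3.790·0.015686 = 4.491
Σt over all 5·3 pixels = 276956/6375 ≈ 43.4440784
V = pitch²·Σt = 1.02²·276956/6375 = 45.199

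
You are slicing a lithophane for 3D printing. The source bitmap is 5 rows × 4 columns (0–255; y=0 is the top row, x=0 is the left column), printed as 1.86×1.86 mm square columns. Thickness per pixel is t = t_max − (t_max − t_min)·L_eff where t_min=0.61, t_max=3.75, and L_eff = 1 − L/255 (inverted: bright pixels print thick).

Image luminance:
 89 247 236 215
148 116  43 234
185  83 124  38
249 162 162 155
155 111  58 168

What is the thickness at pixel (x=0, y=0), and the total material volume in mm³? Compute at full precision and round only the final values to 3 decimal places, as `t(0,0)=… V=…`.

t(0,0)=1.706 V=169.072

span = t_max - t_min = 3.75 - 0.61 = 3.140
L(0,0) = 89, L_eff = 1 - 89/255 = 0.650980 (inverted)
t(0,0) = 3.75 - 3.140·0.650980 = 1.706
Σt over all 5·4 pixels = 311548/6375 ≈ 48.8702745
V = pitch²·Σt = 1.86²·311548/6375 = 169.072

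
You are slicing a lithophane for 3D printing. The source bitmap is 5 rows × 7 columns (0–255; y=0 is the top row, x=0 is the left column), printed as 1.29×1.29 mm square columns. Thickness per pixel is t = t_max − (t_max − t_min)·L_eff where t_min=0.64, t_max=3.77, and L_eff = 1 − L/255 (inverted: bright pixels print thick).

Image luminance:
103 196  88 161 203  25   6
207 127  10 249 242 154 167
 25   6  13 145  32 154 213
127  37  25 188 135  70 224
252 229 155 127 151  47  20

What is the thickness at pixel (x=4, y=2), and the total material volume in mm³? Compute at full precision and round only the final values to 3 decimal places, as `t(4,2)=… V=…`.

t(4,2)=1.033 V=125.373

span = t_max - t_min = 3.77 - 0.64 = 3.130
L(4,2) = 32, L_eff = 1 - 32/255 = 0.874510 (inverted)
t(4,2) = 3.77 - 3.130·0.874510 = 1.033
Σt over all 5·7 pixels = 1921169/25500 ≈ 75.3399608
V = pitch²·Σt = 1.29²·1921169/25500 = 125.373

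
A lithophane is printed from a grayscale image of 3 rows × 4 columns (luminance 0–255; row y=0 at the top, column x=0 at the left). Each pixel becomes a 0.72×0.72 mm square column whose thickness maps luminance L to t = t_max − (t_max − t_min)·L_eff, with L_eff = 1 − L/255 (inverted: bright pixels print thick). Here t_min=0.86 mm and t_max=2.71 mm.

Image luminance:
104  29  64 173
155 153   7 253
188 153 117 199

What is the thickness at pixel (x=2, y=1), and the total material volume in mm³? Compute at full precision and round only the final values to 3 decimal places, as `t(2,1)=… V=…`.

t(2,1)=0.911 V=11.349

span = t_max - t_min = 2.71 - 0.86 = 1.850
L(2,1) = 7, L_eff = 1 - 7/255 = 0.972549 (inverted)
t(2,1) = 2.71 - 1.850·0.972549 = 0.911
Σt over all 3·4 pixels = 111647/5100 ≈ 21.8915686
V = pitch²·Σt = 0.72²·111647/5100 = 11.349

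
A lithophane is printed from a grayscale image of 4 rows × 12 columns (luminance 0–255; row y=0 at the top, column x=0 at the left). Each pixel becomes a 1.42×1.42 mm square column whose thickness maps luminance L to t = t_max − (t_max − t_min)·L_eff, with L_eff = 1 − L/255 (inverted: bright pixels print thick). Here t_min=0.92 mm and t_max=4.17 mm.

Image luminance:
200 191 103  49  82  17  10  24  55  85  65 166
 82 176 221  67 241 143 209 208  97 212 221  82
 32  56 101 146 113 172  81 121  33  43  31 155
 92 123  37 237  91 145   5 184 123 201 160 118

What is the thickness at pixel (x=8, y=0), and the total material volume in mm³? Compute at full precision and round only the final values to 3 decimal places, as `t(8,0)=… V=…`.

span = t_max - t_min = 4.17 - 0.92 = 3.250
L(8,0) = 55, L_eff = 1 - 55/255 = 0.784314 (inverted)
t(8,0) = 4.17 - 3.250·0.784314 = 1.621
Σt over all 4·12 pixels = 294803/2550 ≈ 115.6090196
V = pitch²·Σt = 1.42²·294803/2550 = 233.114

t(8,0)=1.621 V=233.114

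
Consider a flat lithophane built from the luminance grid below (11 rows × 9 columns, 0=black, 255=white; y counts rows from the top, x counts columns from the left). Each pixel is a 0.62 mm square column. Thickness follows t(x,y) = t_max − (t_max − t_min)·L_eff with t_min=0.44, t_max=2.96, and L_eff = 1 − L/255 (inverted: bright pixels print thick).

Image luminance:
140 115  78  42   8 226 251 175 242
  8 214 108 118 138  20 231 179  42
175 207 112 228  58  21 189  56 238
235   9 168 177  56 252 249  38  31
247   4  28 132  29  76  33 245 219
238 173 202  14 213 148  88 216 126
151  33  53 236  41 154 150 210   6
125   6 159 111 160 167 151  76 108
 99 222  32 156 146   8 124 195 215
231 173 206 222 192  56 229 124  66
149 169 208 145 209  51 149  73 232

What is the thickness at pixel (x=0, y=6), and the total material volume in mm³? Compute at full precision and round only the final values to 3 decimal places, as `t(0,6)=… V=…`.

span = t_max - t_min = 2.96 - 0.44 = 2.520
L(0,6) = 151, L_eff = 1 - 151/255 = 0.407843 (inverted)
t(0,6) = 2.96 - 2.520·0.407843 = 1.932
Σt over all 11·9 pixels = 374868/2125 ≈ 176.4084706
V = pitch²·Σt = 0.62²·374868/2125 = 67.811

t(0,6)=1.932 V=67.811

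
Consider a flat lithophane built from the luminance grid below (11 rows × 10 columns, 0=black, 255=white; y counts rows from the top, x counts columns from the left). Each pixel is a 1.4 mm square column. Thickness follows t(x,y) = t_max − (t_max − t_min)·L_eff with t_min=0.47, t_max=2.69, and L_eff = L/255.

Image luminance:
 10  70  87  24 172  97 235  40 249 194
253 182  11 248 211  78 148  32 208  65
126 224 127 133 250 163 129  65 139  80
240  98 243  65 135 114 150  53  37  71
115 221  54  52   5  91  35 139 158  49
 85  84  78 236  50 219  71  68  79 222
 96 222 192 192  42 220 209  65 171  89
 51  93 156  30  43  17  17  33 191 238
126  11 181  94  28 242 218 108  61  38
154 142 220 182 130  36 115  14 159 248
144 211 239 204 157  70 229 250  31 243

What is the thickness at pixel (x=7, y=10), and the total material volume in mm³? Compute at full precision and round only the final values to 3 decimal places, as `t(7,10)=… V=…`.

t(7,10)=0.514 V=340.750

span = t_max - t_min = 2.69 - 0.47 = 2.220
L(7,10) = 250, L_eff = 250/255 = 0.980392
t(7,10) = 2.69 - 2.220·0.980392 = 0.514
Σt over all 11·10 pixels = 369436/2125 ≈ 173.8522353
V = pitch²·Σt = 1.4²·369436/2125 = 340.750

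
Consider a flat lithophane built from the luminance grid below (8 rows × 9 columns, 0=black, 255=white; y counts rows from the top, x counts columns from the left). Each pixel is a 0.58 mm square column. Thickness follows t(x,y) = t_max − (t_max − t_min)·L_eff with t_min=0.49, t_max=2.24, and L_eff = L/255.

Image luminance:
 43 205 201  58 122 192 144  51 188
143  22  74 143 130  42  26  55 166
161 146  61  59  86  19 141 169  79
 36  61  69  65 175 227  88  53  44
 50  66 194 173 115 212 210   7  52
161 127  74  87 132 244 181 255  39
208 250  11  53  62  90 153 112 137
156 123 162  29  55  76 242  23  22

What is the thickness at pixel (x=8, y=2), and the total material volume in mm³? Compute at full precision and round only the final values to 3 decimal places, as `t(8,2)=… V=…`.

span = t_max - t_min = 2.24 - 0.49 = 1.750
L(8,2) = 79, L_eff = 79/255 = 0.309804
t(8,2) = 2.24 - 1.750·0.309804 = 1.698
Σt over all 8·9 pixels = 539483/5100 ≈ 105.7809804
V = pitch²·Σt = 0.58²·539483/5100 = 35.585

t(8,2)=1.698 V=35.585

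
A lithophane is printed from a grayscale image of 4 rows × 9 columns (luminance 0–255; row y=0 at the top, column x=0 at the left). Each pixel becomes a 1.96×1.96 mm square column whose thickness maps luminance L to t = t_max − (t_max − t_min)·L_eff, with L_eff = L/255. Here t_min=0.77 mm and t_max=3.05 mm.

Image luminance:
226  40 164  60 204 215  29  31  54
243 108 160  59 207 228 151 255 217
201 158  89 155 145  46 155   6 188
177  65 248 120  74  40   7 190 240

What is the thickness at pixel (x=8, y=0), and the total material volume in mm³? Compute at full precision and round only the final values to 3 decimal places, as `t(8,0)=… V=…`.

span = t_max - t_min = 3.05 - 0.77 = 2.280
L(8,0) = 54, L_eff = 54/255 = 0.211765
t(8,0) = 3.05 - 2.280·0.211765 = 2.567
Σt over all 4·9 pixels = 27836/425 ≈ 65.4964706
V = pitch²·Σt = 1.96²·27836/425 = 251.611

t(8,0)=2.567 V=251.611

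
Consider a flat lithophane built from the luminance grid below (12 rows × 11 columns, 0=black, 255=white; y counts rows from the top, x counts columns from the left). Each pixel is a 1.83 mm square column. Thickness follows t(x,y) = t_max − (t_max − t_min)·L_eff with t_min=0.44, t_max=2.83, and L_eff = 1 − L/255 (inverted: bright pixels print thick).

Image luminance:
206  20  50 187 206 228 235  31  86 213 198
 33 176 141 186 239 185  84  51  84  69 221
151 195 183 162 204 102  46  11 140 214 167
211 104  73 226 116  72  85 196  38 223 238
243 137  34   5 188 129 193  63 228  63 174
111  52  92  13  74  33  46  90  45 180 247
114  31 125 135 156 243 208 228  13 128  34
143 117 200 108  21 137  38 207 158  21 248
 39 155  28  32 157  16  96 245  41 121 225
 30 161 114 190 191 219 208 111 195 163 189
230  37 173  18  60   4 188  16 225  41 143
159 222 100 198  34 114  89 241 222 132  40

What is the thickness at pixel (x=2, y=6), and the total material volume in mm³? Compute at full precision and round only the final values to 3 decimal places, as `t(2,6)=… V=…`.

span = t_max - t_min = 2.83 - 0.44 = 2.390
L(2,6) = 125, L_eff = 1 - 125/255 = 0.509804 (inverted)
t(2,6) = 2.83 - 2.390·0.509804 = 1.612
Σt over all 12·11 pixels = 1860043/8500 ≈ 218.8285882
V = pitch²·Σt = 1.83²·1860043/8500 = 732.835

t(2,6)=1.612 V=732.835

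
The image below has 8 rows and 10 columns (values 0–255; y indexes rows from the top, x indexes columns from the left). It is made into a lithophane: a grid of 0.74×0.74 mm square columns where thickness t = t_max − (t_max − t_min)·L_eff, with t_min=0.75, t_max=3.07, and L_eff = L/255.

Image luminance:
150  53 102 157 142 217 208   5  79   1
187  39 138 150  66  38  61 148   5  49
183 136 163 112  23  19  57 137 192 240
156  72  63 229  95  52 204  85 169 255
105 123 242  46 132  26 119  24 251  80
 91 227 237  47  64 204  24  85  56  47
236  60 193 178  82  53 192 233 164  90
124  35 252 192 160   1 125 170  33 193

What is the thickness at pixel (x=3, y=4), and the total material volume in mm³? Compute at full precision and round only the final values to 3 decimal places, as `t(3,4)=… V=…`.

t(3,4)=2.651 V=86.498

span = t_max - t_min = 3.07 - 0.75 = 2.320
L(3,4) = 46, L_eff = 46/255 = 0.180392
t(3,4) = 3.07 - 2.320·0.180392 = 2.651
Σt over all 8·10 pixels = 335662/2125 ≈ 157.9585882
V = pitch²·Σt = 0.74²·335662/2125 = 86.498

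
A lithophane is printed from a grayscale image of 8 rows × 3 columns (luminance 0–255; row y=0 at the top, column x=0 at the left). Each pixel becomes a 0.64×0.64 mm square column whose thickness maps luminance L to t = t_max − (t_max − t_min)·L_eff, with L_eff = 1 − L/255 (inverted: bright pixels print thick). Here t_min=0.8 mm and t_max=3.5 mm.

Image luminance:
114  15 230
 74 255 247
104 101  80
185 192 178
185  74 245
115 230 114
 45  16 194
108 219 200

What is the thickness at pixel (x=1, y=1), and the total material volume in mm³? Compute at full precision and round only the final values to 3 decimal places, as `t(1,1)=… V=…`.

span = t_max - t_min = 3.5 - 0.8 = 2.700
L(1,1) = 255, L_eff = 1 - 255/255 = 0.000000 (inverted)
t(1,1) = 3.5 - 2.700·0.000000 = 3.500
Σt over all 8·3 pixels = 960/17 ≈ 56.4705882
V = pitch²·Σt = 0.64²·960/17 = 23.130

t(1,1)=3.500 V=23.130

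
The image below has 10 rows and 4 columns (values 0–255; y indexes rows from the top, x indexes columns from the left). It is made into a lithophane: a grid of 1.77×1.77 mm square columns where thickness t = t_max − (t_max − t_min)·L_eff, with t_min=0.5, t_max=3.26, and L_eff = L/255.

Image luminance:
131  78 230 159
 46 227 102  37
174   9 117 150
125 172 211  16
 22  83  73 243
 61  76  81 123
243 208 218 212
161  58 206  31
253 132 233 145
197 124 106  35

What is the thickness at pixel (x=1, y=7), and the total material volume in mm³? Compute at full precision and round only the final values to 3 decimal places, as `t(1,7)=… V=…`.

span = t_max - t_min = 3.26 - 0.5 = 2.760
L(1,7) = 58, L_eff = 58/255 = 0.227451
t(1,7) = 3.26 - 2.760·0.227451 = 2.632
Σt over all 10·4 pixels = 155016/2125 ≈ 72.9487059
V = pitch²·Σt = 1.77²·155016/2125 = 228.541

t(1,7)=2.632 V=228.541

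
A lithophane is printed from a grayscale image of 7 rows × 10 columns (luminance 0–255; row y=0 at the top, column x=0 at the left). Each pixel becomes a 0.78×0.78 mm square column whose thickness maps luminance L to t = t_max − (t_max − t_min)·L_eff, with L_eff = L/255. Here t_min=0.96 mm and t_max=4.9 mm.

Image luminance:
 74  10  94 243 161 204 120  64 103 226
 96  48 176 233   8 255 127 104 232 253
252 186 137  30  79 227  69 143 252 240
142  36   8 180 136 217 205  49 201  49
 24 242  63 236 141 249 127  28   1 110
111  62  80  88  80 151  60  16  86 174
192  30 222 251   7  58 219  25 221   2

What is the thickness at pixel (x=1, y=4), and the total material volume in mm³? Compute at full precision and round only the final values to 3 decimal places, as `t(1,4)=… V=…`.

t(1,4)=1.161 V=123.843

span = t_max - t_min = 4.9 - 0.96 = 3.940
L(1,4) = 242, L_eff = 242/255 = 0.949020
t(1,4) = 4.9 - 3.940·0.949020 = 1.161
Σt over all 7·10 pixels = 103813/510 ≈ 203.5549020
V = pitch²·Σt = 0.78²·103813/510 = 123.843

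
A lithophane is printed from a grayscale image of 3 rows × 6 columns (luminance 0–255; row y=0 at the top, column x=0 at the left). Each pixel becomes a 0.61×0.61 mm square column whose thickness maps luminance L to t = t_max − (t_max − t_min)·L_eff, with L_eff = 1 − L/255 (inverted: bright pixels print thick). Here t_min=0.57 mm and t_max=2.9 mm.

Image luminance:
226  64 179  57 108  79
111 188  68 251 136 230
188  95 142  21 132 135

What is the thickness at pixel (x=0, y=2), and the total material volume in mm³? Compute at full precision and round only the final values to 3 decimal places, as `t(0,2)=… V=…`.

t(0,2)=2.288 V=12.012

span = t_max - t_min = 2.9 - 0.57 = 2.330
L(0,2) = 188, L_eff = 1 - 188/255 = 0.262745 (inverted)
t(0,2) = 2.9 - 2.330·0.262745 = 2.288
Σt over all 3·6 pixels = 41158/1275 ≈ 32.2807843
V = pitch²·Σt = 0.61²·41158/1275 = 12.012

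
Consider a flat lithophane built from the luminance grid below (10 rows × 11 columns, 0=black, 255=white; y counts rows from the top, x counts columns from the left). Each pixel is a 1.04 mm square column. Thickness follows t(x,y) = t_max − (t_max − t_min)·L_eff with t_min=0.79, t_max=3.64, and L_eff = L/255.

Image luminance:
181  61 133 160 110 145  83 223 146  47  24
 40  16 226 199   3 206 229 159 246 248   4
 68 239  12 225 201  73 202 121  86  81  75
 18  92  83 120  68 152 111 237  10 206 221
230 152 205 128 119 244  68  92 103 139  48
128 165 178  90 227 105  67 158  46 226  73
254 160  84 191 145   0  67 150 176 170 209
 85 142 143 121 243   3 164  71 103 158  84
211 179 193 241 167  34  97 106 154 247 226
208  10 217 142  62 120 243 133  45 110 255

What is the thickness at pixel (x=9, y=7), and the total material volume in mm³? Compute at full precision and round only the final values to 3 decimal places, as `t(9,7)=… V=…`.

span = t_max - t_min = 3.64 - 0.79 = 2.850
L(9,7) = 158, L_eff = 158/255 = 0.619608
t(9,7) = 3.64 - 2.850·0.619608 = 1.874
Σt over all 10·11 pixels = 99376/425 ≈ 233.8258824
V = pitch²·Σt = 1.04²·99376/425 = 252.906

t(9,7)=1.874 V=252.906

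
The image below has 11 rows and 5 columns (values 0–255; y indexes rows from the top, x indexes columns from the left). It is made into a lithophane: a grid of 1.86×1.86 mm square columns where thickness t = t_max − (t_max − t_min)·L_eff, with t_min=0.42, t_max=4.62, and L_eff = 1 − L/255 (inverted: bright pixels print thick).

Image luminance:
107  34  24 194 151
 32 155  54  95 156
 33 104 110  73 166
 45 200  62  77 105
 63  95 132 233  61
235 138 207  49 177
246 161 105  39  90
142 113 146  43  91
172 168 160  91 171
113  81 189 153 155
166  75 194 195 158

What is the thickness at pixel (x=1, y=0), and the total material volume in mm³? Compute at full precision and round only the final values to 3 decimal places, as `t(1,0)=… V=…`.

span = t_max - t_min = 4.62 - 0.42 = 4.200
L(1,0) = 34, L_eff = 1 - 34/255 = 0.866667 (inverted)
t(1,0) = 4.62 - 4.200·0.866667 = 0.980
Σt over all 11·5 pixels = 114611/850 ≈ 134.8364706
V = pitch²·Σt = 1.86²·114611/850 = 466.480

t(1,0)=0.980 V=466.480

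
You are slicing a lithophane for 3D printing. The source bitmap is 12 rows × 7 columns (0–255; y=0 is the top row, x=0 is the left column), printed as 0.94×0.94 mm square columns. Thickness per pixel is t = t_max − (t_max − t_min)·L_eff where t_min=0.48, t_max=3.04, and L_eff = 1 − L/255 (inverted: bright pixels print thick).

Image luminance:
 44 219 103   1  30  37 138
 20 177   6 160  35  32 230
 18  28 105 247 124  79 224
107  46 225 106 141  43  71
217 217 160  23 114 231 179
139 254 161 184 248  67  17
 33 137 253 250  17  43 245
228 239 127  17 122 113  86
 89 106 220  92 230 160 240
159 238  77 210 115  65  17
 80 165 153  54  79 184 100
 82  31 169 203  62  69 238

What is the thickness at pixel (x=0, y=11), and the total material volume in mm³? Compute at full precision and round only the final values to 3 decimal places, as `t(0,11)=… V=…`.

t(0,11)=1.303 V=129.691

span = t_max - t_min = 3.04 - 0.48 = 2.560
L(0,11) = 82, L_eff = 1 - 82/255 = 0.678431 (inverted)
t(0,11) = 3.04 - 2.560·0.678431 = 1.303
Σt over all 12·7 pixels = 935696/6375 ≈ 146.7758431
V = pitch²·Σt = 0.94²·935696/6375 = 129.691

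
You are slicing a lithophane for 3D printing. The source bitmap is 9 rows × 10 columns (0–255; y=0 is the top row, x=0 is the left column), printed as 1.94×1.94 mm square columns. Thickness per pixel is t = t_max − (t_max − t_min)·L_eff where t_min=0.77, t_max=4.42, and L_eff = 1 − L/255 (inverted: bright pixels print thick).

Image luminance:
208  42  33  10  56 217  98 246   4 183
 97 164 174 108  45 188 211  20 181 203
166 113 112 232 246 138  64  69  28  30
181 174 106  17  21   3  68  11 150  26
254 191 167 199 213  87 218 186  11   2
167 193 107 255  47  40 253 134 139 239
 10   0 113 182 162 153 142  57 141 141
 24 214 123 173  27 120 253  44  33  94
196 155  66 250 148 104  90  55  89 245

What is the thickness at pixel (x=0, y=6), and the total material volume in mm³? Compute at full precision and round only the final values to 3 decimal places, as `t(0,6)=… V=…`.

span = t_max - t_min = 4.42 - 0.77 = 3.650
L(0,6) = 10, L_eff = 1 - 10/255 = 0.960784 (inverted)
t(0,6) = 4.42 - 3.650·0.960784 = 0.913
Σt over all 9·10 pixels = 1167307/5100 ≈ 228.8837255
V = pitch²·Σt = 1.94²·1167307/5100 = 861.427

t(0,6)=0.913 V=861.427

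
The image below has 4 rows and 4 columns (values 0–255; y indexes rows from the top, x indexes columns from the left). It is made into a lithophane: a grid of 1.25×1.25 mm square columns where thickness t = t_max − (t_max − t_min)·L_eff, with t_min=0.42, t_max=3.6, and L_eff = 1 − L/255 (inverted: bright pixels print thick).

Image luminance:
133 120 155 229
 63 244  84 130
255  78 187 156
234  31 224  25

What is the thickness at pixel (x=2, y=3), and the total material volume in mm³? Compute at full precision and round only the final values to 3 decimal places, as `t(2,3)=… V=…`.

span = t_max - t_min = 3.6 - 0.42 = 3.180
L(2,3) = 224, L_eff = 1 - 224/255 = 0.121569 (inverted)
t(2,3) = 3.6 - 3.180·0.121569 = 3.213
Σt over all 4·4 pixels = 76502/2125 ≈ 36.0009412
V = pitch²·Σt = 1.25²·76502/2125 = 56.251

t(2,3)=3.213 V=56.251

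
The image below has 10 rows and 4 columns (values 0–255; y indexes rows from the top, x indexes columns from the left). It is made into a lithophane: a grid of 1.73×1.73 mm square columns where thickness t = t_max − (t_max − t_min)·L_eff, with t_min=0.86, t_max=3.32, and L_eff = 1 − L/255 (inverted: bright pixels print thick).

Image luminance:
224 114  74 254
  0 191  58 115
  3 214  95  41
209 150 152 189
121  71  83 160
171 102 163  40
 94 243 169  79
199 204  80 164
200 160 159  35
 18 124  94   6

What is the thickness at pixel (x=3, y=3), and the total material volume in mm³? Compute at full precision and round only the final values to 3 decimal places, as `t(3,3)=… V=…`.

t(3,3)=2.683 V=247.954

span = t_max - t_min = 3.32 - 0.86 = 2.460
L(3,3) = 189, L_eff = 1 - 189/255 = 0.258824 (inverted)
t(3,3) = 3.32 - 2.460·0.258824 = 2.683
Σt over all 10·4 pixels = 176051/2125 ≈ 82.8475294
V = pitch²·Σt = 1.73²·176051/2125 = 247.954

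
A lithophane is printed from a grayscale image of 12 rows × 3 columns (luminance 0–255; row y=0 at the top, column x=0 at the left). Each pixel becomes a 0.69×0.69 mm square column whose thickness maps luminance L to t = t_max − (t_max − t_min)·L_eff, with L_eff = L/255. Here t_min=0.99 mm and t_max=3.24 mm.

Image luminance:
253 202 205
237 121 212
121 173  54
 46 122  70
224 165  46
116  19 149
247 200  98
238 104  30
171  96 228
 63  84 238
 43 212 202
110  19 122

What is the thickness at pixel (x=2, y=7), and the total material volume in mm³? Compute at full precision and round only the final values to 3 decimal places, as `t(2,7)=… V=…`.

t(2,7)=2.975 V=34.360

span = t_max - t_min = 3.24 - 0.99 = 2.250
L(2,7) = 30, L_eff = 30/255 = 0.117647
t(2,7) = 3.24 - 2.250·0.117647 = 2.975
Σt over all 12·3 pixels = 30672/425 ≈ 72.1694118
V = pitch²·Σt = 0.69²·30672/425 = 34.360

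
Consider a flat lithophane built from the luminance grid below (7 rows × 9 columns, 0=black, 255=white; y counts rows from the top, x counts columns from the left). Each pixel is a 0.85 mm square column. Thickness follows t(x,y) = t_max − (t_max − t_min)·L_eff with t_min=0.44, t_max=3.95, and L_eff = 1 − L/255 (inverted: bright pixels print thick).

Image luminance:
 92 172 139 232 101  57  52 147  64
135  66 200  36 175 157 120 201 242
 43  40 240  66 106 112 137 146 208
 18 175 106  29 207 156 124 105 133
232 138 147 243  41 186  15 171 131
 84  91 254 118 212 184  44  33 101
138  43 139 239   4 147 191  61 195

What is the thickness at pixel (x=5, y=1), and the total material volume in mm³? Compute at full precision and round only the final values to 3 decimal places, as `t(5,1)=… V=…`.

t(5,1)=2.601 V=100.791

span = t_max - t_min = 3.95 - 0.44 = 3.510
L(5,1) = 157, L_eff = 1 - 157/255 = 0.384314 (inverted)
t(5,1) = 3.95 - 3.510·0.384314 = 2.601
Σt over all 7·9 pixels = 1185777/8500 ≈ 139.5031765
V = pitch²·Σt = 0.85²·1185777/8500 = 100.791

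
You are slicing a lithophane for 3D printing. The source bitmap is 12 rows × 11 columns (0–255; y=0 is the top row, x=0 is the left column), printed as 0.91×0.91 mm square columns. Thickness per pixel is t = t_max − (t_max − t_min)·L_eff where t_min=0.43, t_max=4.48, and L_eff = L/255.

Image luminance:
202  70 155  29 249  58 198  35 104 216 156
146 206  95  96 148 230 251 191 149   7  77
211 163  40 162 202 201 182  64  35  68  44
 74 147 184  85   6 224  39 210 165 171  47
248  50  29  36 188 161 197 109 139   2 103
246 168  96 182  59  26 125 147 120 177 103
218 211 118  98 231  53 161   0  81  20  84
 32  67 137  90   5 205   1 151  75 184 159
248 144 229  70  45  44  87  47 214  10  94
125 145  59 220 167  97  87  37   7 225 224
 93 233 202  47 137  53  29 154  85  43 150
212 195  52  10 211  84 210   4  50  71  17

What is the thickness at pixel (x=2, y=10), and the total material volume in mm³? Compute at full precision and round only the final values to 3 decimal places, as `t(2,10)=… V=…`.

t(2,10)=1.272 V=281.230

span = t_max - t_min = 4.48 - 0.43 = 4.050
L(2,10) = 202, L_eff = 202/255 = 0.792157
t(2,10) = 4.48 - 4.050·0.792157 = 1.272
Σt over all 12·11 pixels = 115467/340 ≈ 339.6088235
V = pitch²·Σt = 0.91²·115467/340 = 281.230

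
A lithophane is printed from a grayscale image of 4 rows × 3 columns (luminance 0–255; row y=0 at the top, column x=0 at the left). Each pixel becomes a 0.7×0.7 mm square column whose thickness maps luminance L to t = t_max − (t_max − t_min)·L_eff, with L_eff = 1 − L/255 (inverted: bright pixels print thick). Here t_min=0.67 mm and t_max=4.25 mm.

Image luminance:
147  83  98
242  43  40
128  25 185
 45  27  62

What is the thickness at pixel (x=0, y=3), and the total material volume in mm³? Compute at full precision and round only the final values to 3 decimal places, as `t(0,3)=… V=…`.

span = t_max - t_min = 4.25 - 0.67 = 3.580
L(0,3) = 45, L_eff = 1 - 45/255 = 0.823529 (inverted)
t(0,3) = 4.25 - 3.580·0.823529 = 1.302
Σt over all 4·3 pixels = 20259/850 ≈ 23.8341176
V = pitch²·Σt = 0.7²·20259/850 = 11.679

t(0,3)=1.302 V=11.679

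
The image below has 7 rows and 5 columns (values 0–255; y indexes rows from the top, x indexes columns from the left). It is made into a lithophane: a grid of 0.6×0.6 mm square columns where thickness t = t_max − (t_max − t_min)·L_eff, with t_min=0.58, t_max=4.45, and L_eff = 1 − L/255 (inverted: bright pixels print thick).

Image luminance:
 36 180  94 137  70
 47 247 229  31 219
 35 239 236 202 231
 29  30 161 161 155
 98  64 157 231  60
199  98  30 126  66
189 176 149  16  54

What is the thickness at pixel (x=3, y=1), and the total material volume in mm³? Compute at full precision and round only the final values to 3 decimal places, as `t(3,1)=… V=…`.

t(3,1)=1.050 V=31.796

span = t_max - t_min = 4.45 - 0.58 = 3.870
L(3,1) = 31, L_eff = 1 - 31/255 = 0.878431 (inverted)
t(3,1) = 4.45 - 3.870·0.878431 = 1.050
Σt over all 7·5 pixels = 187682/2125 ≈ 88.3209412
V = pitch²·Σt = 0.6²·187682/2125 = 31.796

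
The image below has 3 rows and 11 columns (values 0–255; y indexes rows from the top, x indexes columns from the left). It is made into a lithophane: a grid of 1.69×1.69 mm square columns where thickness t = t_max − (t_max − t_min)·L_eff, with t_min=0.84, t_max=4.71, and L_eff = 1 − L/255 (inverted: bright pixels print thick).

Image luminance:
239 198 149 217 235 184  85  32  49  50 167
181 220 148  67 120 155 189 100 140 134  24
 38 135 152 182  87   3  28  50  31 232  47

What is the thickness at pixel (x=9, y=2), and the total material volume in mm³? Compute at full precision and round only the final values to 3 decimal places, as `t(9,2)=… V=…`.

t(9,2)=4.361 V=255.501

span = t_max - t_min = 4.71 - 0.84 = 3.870
L(9,2) = 232, L_eff = 1 - 232/255 = 0.090196 (inverted)
t(9,2) = 4.71 - 3.870·0.090196 = 4.361
Σt over all 3·11 pixels = 190098/2125 ≈ 89.4578824
V = pitch²·Σt = 1.69²·190098/2125 = 255.501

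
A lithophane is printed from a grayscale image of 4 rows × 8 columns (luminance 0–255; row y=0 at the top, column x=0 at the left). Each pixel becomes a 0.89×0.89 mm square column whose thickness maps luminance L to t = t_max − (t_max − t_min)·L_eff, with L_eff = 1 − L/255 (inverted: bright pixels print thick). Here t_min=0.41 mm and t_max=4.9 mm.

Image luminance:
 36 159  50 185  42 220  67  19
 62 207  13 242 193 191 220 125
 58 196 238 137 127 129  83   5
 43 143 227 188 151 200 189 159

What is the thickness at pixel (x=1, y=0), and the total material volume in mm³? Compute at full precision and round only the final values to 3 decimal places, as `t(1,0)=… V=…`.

t(1,0)=3.210 V=70.421

span = t_max - t_min = 4.9 - 0.41 = 4.490
L(1,0) = 159, L_eff = 1 - 159/255 = 0.376471 (inverted)
t(1,0) = 4.9 - 4.490·0.376471 = 3.210
Σt over all 4·8 pixels = 566764/6375 ≈ 88.9041569
V = pitch²·Σt = 0.89²·566764/6375 = 70.421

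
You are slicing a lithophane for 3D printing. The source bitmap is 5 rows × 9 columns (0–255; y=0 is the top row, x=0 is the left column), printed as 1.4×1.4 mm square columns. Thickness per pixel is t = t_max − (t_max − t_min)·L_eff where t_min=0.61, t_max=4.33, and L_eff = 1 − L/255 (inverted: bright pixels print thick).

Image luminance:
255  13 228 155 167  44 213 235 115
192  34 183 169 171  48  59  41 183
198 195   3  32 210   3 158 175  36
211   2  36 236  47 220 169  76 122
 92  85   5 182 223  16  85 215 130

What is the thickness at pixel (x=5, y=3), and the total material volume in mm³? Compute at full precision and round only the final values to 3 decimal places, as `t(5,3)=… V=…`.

t(5,3)=3.819 V=215.838

span = t_max - t_min = 4.33 - 0.61 = 3.720
L(5,3) = 220, L_eff = 1 - 220/255 = 0.137255 (inverted)
t(5,3) = 4.33 - 3.720·0.137255 = 3.819
Σt over all 5·9 pixels = 936033/8500 ≈ 110.1215294
V = pitch²·Σt = 1.4²·936033/8500 = 215.838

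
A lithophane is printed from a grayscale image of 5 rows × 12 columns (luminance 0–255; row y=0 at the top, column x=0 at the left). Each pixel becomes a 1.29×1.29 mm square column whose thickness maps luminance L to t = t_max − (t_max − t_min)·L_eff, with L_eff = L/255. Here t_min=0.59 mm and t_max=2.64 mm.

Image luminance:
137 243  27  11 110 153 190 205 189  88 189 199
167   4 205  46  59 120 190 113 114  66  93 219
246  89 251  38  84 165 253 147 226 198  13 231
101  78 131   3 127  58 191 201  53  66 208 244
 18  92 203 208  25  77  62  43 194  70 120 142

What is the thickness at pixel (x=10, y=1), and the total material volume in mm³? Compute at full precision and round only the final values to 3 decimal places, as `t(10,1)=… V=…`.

span = t_max - t_min = 2.64 - 0.59 = 2.050
L(10,1) = 93, L_eff = 93/255 = 0.364706
t(10,1) = 2.64 - 2.050·0.364706 = 1.892
Σt over all 5·12 pixels = 488327/5100 ≈ 95.7503922
V = pitch²·Σt = 1.29²·488327/5100 = 159.338

t(10,1)=1.892 V=159.338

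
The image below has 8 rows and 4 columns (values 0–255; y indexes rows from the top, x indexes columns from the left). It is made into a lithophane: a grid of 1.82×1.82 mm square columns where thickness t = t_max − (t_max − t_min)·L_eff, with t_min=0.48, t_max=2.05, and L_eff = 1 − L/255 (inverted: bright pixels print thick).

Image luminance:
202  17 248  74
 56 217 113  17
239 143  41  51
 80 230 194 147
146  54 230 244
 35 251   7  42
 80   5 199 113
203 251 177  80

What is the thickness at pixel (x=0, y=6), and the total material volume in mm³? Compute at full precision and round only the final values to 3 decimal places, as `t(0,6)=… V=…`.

span = t_max - t_min = 2.05 - 0.48 = 1.570
L(0,6) = 80, L_eff = 1 - 80/255 = 0.686275 (inverted)
t(0,6) = 2.05 - 1.570·0.686275 = 0.973
Σt over all 8·4 pixels = 524441/12750 ≈ 41.1326275
V = pitch²·Σt = 1.82²·524441/12750 = 136.248

t(0,6)=0.973 V=136.248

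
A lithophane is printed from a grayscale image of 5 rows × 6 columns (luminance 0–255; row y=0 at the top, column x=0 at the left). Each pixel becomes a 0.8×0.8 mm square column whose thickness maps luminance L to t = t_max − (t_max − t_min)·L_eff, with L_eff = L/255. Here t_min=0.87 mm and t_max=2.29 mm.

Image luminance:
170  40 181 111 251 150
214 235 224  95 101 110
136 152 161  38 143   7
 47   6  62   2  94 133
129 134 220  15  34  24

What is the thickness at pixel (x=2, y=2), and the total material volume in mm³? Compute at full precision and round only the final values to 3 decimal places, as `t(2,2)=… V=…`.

t(2,2)=1.393 V=31.783

span = t_max - t_min = 2.29 - 0.87 = 1.420
L(2,2) = 161, L_eff = 161/255 = 0.631373
t(2,2) = 2.29 - 1.420·0.631373 = 1.393
Σt over all 5·6 pixels = 316588/6375 ≈ 49.6608627
V = pitch²·Σt = 0.8²·316588/6375 = 31.783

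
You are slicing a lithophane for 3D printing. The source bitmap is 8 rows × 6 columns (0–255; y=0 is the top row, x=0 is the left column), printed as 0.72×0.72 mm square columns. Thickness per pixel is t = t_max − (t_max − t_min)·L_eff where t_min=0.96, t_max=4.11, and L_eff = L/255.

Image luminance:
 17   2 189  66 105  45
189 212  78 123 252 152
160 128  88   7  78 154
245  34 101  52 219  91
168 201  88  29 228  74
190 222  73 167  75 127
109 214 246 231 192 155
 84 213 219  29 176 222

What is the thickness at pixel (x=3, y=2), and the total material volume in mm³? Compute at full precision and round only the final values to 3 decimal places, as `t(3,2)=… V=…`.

span = t_max - t_min = 4.11 - 0.96 = 3.150
L(3,2) = 7, L_eff = 7/255 = 0.027451
t(3,2) = 4.11 - 3.150·0.027451 = 4.024
Σt over all 8·6 pixels = 198477/1700 ≈ 116.7511765
V = pitch²·Σt = 0.72²·198477/1700 = 60.524

t(3,2)=4.024 V=60.524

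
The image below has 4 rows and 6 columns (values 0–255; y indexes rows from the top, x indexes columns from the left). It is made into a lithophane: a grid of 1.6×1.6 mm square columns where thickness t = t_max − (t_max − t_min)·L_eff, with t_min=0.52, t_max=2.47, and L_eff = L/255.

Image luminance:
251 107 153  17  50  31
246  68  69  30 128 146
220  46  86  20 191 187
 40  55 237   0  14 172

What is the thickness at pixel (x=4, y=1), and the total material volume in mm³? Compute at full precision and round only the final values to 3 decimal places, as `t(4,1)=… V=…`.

span = t_max - t_min = 2.47 - 0.52 = 1.950
L(4,1) = 128, L_eff = 128/255 = 0.501961
t(4,1) = 2.47 - 1.950·0.501961 = 1.491
Σt over all 4·6 pixels = 16861/425 ≈ 39.6729412
V = pitch²·Σt = 1.6²·16861/425 = 101.563

t(4,1)=1.491 V=101.563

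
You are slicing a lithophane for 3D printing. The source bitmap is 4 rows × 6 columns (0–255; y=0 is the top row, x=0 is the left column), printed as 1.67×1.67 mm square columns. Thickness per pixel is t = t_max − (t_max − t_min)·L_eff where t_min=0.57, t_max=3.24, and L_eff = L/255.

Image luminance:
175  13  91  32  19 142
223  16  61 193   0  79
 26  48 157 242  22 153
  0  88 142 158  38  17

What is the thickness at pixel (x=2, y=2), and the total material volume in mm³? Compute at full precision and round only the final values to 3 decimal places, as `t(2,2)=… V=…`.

t(2,2)=1.596 V=154.520

span = t_max - t_min = 3.24 - 0.57 = 2.670
L(2,2) = 157, L_eff = 157/255 = 0.615686
t(2,2) = 3.24 - 2.670·0.615686 = 1.596
Σt over all 4·6 pixels = 94189/1700 ≈ 55.4052941
V = pitch²·Σt = 1.67²·94189/1700 = 154.520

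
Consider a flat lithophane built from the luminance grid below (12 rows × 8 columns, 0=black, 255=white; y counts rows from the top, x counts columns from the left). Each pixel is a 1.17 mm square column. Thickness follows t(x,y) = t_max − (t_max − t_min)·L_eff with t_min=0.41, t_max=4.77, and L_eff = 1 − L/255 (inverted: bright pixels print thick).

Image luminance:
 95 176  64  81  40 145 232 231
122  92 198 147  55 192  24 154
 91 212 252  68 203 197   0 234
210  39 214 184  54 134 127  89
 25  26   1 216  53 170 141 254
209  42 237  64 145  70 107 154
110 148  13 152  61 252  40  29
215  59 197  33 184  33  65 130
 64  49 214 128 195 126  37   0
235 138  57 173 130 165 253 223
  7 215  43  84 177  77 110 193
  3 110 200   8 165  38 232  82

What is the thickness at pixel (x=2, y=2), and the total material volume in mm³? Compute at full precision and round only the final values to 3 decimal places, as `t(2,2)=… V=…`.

t(2,2)=4.719 V=332.920

span = t_max - t_min = 4.77 - 0.41 = 4.360
L(2,2) = 252, L_eff = 1 - 252/255 = 0.011765 (inverted)
t(2,2) = 4.77 - 4.360·0.011765 = 4.719
Σt over all 12·8 pixels = 516806/2125 ≈ 243.2028235
V = pitch²·Σt = 1.17²·516806/2125 = 332.920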